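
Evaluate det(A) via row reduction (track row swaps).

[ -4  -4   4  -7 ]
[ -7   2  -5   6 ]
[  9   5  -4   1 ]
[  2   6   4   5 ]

det(A) = -2788

Forward elimination:
R2 <- R2 - (7/4)*R1:  [    0     9   -12  73/4 ]
R3 <- R3 - (-9/4)*R1:  [     0     -4      5  -59/4 ]
R4 <- R4 - (-1/2)*R1:  [   0    4    6  3/2 ]
R3 <- R3 - (-4/9)*R2:  [       0        0     -1/3  -239/36 ]
R4 <- R4 - (4/9)*R2:  [       0        0     34/3  -119/18 ]
R4 <- R4 - (-34)*R3:  [      0       0       0  -697/3 ]
Upper-triangular form:
[ -4  -4     4       -7 ]
[  0   9   -12     73/4 ]
[  0   0  -1/3  -239/36 ]
[  0   0     0   -697/3 ]
det(A) = (-1)^0 * (-4) * (9) * (-1/3) * (-697/3) = -2788  (0 row swaps -> sign +1)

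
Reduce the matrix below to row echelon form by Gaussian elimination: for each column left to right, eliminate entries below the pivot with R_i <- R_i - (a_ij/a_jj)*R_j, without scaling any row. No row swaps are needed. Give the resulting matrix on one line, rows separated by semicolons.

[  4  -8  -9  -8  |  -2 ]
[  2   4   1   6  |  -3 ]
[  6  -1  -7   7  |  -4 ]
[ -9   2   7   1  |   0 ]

Forward elimination:
R2 <- R2 - (1/2)*R1:  [    0     8  11/2    10    -2 ]
R3 <- R3 - (3/2)*R1:  [    0    11  13/2    19    -1 ]
R4 <- R4 - (-9/4)*R1:  [     0    -16  -53/4    -17   -9/2 ]
R3 <- R3 - (11/8)*R2:  [      0       0  -17/16    21/4     7/4 ]
R4 <- R4 - (-2)*R2:  [     0      0   -9/4      3  -17/2 ]
R4 <- R4 - (36/17)*R3:  [       0        0        0  -138/17  -415/34 ]
Row echelon form:
[ 4  -8      -9       -8  |       -2 ]
[ 0   8    11/2       10  |       -2 ]
[ 0   0  -17/16     21/4  |      7/4 ]
[ 0   0       0  -138/17  |  -415/34 ]

REF = [4 -8 -9 -8 -2; 0 8 11/2 10 -2; 0 0 -17/16 21/4 7/4; 0 0 0 -138/17 -415/34]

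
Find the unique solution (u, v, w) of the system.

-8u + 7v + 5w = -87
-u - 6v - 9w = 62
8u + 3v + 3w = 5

(4, -5, -4)

Forward elimination on [A|b]:
R2 <- R2 - (1/8)*R1:  [     0  -55/8  -77/8  583/8 ]
R3 <- R3 - (-1)*R1:  [   0   10    8  -82 ]
R3 <- R3 - (-16/11)*R2:  [  0   0  -6  24 ]
Row echelon form:
[ -8      7      5  |    -87 ]
[  0  -55/8  -77/8  |  583/8 ]
[  0      0     -6  |     24 ]
Back-substitution:
w = (24) / -6 = -4
v = (583/8 - (-77/8)*(-4)) / (-55/8) = -5
u = (-87 - (7)*(-5) - (5)*(-4)) / -8 = 4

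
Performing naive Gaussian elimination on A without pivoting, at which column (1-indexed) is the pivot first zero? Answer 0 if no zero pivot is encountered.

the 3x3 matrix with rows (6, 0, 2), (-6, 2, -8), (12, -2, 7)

first zero-pivot column = 0

Naive forward elimination:
R2 <- R2 - (-1)*R1:  [  0   2  -6 ]
R3 <- R3 - (2)*R1:  [  0  -2   3 ]
R3 <- R3 - (-1)*R2:  [  0   0  -3 ]
All pivots nonzero; naive elimination completes without hitting a zero pivot.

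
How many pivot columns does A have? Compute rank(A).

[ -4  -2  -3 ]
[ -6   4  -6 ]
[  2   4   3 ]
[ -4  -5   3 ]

Row reduction:
R2 <- R2 - (3/2)*R1:  [    0     7  -3/2 ]
R3 <- R3 - (-1/2)*R1:  [   0    3  3/2 ]
R4 <- R4 - (1)*R1:  [  0  -3   6 ]
R3 <- R3 - (3/7)*R2:  [    0     0  15/7 ]
R4 <- R4 - (-3/7)*R2:  [     0      0  75/14 ]
R4 <- R4 - (5/2)*R3:  [ 0  0  0 ]
Row echelon form:
[ -4  -2    -3 ]
[  0   7  -3/2 ]
[  0   0  15/7 ]
[  0   0     0 ]
Nonzero rows / pivot columns: 3

rank(A) = 3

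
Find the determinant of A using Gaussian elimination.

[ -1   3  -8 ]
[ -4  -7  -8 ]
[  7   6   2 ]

Forward elimination:
R2 <- R2 - (4)*R1:  [   0  -19   24 ]
R3 <- R3 - (-7)*R1:  [   0   27  -54 ]
R3 <- R3 - (-27/19)*R2:  [       0        0  -378/19 ]
Upper-triangular form:
[ -1    3       -8 ]
[  0  -19       24 ]
[  0    0  -378/19 ]
det(A) = (-1)^0 * (-1) * (-19) * (-378/19) = -378  (0 row swaps -> sign +1)

det(A) = -378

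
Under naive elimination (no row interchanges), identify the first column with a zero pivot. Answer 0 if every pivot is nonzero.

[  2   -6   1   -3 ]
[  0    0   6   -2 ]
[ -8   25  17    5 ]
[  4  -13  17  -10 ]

Naive forward elimination:
R3 <- R3 - (-4)*R1:  [  0   1  21  -7 ]
R4 <- R4 - (2)*R1:  [  0  -1  15  -4 ]
Matrix at this point:
[ 2  -6   1  -3 ]
[ 0   0   6  -2 ]
[ 0   1  21  -7 ]
[ 0  -1  15  -4 ]
Pivot entry (2,2) is zero but row 3 has 1 in column 2 -> naive elimination stops; a row interchange (e.g. R2 <-> R3) would be required here.

first zero-pivot column = 2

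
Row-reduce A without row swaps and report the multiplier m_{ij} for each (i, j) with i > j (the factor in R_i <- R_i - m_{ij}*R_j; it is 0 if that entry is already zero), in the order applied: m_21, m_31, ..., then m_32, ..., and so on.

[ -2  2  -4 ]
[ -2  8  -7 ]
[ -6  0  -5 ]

Forward elimination:
R2 <- R2 - (1)*R1:  [  0   6  -3 ]
R3 <- R3 - (3)*R1:  [  0  -6   7 ]
R3 <- R3 - (-1)*R2:  [ 0  0  4 ]
Multipliers (in order of application): m_{21} = 1, m_{31} = 3, m_{32} = -1

multipliers: 1, 3, -1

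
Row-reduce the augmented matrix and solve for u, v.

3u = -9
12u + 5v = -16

(-3, 4)

Forward elimination on [A|b]:
R2 <- R2 - (4)*R1:  [  0   5  20 ]
Row echelon form:
[ 3  0  |  -9 ]
[ 0  5  |  20 ]
Back-substitution:
v = (20) / 5 = 4
u = (-9) / 3 = -3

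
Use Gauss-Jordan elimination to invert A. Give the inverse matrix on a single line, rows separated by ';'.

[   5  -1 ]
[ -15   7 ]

inverse = [7/20 1/20; 3/4 1/4]

Gauss-Jordan on [A | I]:
R1 <- (1/5)*R1:  [    1  -1/5  |   1/5     0 ]
R2 <- R2 - (-15)*R1:  [ 0  4  |  3  1 ]
R2 <- (1/4)*R2:  [   0    1  |  3/4  1/4 ]
R1 <- R1 - (-1/5)*R2:  [    1     0  |  7/20  1/20 ]
Right block of [I | A^{-1}] is the inverse:
[ 7/20  1/20 ]
[  3/4   1/4 ]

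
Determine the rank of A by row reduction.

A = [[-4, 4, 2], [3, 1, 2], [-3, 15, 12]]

rank(A) = 2

Row reduction:
R2 <- R2 - (-3/4)*R1:  [   0    4  7/2 ]
R3 <- R3 - (3/4)*R1:  [    0    12  21/2 ]
R3 <- R3 - (3)*R2:  [ 0  0  0 ]
Row echelon form:
[ -4  4    2 ]
[  0  4  7/2 ]
[  0  0    0 ]
Nonzero rows / pivot columns: 2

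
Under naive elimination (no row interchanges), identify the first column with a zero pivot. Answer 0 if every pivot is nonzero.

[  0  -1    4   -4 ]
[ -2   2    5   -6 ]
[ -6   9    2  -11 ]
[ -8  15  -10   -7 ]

first zero-pivot column = 1

Naive forward elimination:
Pivot entry (1,1) is zero but row 2 has -2 in column 1 -> naive elimination stops; a row interchange (e.g. R1 <-> R2) would be required here.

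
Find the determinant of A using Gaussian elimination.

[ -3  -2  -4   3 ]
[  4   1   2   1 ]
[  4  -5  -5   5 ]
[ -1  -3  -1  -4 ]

Forward elimination:
R2 <- R2 - (-4/3)*R1:  [     0   -5/3  -10/3      5 ]
R3 <- R3 - (-4/3)*R1:  [     0  -23/3  -31/3      9 ]
R4 <- R4 - (1/3)*R1:  [    0  -7/3   1/3    -5 ]
R3 <- R3 - (23/5)*R2:  [   0    0    5  -14 ]
R4 <- R4 - (7/5)*R2:  [   0    0    5  -12 ]
R4 <- R4 - (1)*R3:  [ 0  0  0  2 ]
Upper-triangular form:
[ -3    -2     -4    3 ]
[  0  -5/3  -10/3    5 ]
[  0     0      5  -14 ]
[  0     0      0    2 ]
det(A) = (-1)^0 * (-3) * (-5/3) * (5) * (2) = 50  (0 row swaps -> sign +1)

det(A) = 50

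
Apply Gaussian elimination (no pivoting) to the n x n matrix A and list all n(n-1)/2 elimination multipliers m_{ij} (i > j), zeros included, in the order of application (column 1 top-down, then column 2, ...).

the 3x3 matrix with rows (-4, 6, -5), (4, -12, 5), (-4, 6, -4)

multipliers: -1, 1, 0

Forward elimination:
R2 <- R2 - (-1)*R1:  [  0  -6   0 ]
R3 <- R3 - (1)*R1:  [ 0  0  1 ]
R3: entry in column 2 is already 0 -> m_{32} = 0 (no row operation needed)
Multipliers (in order of application): m_{21} = -1, m_{31} = 1, m_{32} = 0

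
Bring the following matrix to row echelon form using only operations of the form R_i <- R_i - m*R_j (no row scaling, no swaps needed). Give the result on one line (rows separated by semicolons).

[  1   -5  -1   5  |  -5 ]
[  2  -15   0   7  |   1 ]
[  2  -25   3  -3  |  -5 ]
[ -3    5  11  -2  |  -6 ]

REF = [1 -5 -1 5 -5; 0 -5 2 -3 11; 0 0 -1 -4 -28; 0 0 0 3 -155]

Forward elimination:
R2 <- R2 - (2)*R1:  [  0  -5   2  -3  11 ]
R3 <- R3 - (2)*R1:  [   0  -15    5  -13    5 ]
R4 <- R4 - (-3)*R1:  [   0  -10    8   13  -21 ]
R3 <- R3 - (3)*R2:  [   0    0   -1   -4  -28 ]
R4 <- R4 - (2)*R2:  [   0    0    4   19  -43 ]
R4 <- R4 - (-4)*R3:  [    0     0     0     3  -155 ]
Row echelon form:
[ 1  -5  -1   5  |    -5 ]
[ 0  -5   2  -3  |    11 ]
[ 0   0  -1  -4  |   -28 ]
[ 0   0   0   3  |  -155 ]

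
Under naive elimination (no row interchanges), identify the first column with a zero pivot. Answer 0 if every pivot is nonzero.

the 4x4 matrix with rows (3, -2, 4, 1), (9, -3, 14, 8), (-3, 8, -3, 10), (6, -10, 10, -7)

Naive forward elimination:
R2 <- R2 - (3)*R1:  [ 0  3  2  5 ]
R3 <- R3 - (-1)*R1:  [  0   6   1  11 ]
R4 <- R4 - (2)*R1:  [  0  -6   2  -9 ]
R3 <- R3 - (2)*R2:  [  0   0  -3   1 ]
R4 <- R4 - (-2)*R2:  [ 0  0  6  1 ]
R4 <- R4 - (-2)*R3:  [ 0  0  0  3 ]
All pivots nonzero; naive elimination completes without hitting a zero pivot.

first zero-pivot column = 0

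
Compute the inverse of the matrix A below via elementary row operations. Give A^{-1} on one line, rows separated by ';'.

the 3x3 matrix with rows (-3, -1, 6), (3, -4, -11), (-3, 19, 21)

Gauss-Jordan on [A | I]:
R1 <- (1/-3)*R1:  [    1   1/3    -2  |  -1/3     0     0 ]
R2 <- R2 - (3)*R1:  [  0  -5  -5  |   1   1   0 ]
R3 <- R3 - (-3)*R1:  [  0  20  15  |  -1   0   1 ]
R2 <- (1/-5)*R2:  [    0     1     1  |  -1/5  -1/5     0 ]
R1 <- R1 - (1/3)*R2:  [     1      0   -7/3  |  -4/15   1/15      0 ]
R3 <- R3 - (20)*R2:  [  0   0  -5  |   3   4   1 ]
R3 <- (1/-5)*R3:  [    0     0     1  |  -3/5  -4/5  -1/5 ]
R1 <- R1 - (-7/3)*R3:  [     1      0      0  |   -5/3   -9/5  -7/15 ]
R2 <- R2 - (1)*R3:  [   0    1    0  |  2/5  3/5  1/5 ]
Right block of [I | A^{-1}] is the inverse:
[ -5/3  -9/5  -7/15 ]
[  2/5   3/5    1/5 ]
[ -3/5  -4/5   -1/5 ]

inverse = [-5/3 -9/5 -7/15; 2/5 3/5 1/5; -3/5 -4/5 -1/5]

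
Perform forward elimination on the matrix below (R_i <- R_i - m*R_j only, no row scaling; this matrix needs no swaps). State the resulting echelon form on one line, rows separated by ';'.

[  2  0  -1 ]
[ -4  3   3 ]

REF = [2 0 -1; 0 3 1]

Forward elimination:
R2 <- R2 - (-2)*R1:  [ 0  3  1 ]
Row echelon form:
[ 2  0  -1 ]
[ 0  3   1 ]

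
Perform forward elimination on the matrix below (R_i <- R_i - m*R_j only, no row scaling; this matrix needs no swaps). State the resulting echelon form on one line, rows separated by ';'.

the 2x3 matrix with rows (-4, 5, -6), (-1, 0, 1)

Forward elimination:
R2 <- R2 - (1/4)*R1:  [    0  -5/4   5/2 ]
Row echelon form:
[ -4     5   -6 ]
[  0  -5/4  5/2 ]

REF = [-4 5 -6; 0 -5/4 5/2]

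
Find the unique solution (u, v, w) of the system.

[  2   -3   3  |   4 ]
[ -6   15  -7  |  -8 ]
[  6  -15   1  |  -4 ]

Forward elimination on [A|b]:
R2 <- R2 - (-3)*R1:  [ 0  6  2  4 ]
R3 <- R3 - (3)*R1:  [   0   -6   -8  -16 ]
R3 <- R3 - (-1)*R2:  [   0    0   -6  -12 ]
Row echelon form:
[ 2  -3   3  |    4 ]
[ 0   6   2  |    4 ]
[ 0   0  -6  |  -12 ]
Back-substitution:
w = (-12) / -6 = 2
v = (4 - (2)*(2)) / 6 = 0
u = (4 - (-3)*(0) - (3)*(2)) / 2 = -1

(-1, 0, 2)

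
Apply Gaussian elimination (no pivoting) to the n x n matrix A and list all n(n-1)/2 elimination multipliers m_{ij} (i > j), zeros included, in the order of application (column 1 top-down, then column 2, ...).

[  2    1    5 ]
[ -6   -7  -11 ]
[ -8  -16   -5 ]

multipliers: -3, -4, 3

Forward elimination:
R2 <- R2 - (-3)*R1:  [  0  -4   4 ]
R3 <- R3 - (-4)*R1:  [   0  -12   15 ]
R3 <- R3 - (3)*R2:  [ 0  0  3 ]
Multipliers (in order of application): m_{21} = -3, m_{31} = -4, m_{32} = 3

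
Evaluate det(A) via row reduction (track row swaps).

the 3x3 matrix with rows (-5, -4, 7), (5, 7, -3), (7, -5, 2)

det(A) = -389

Forward elimination:
R2 <- R2 - (-1)*R1:  [ 0  3  4 ]
R3 <- R3 - (-7/5)*R1:  [     0  -53/5   59/5 ]
R3 <- R3 - (-53/15)*R2:  [      0       0  389/15 ]
Upper-triangular form:
[ -5  -4       7 ]
[  0   3       4 ]
[  0   0  389/15 ]
det(A) = (-1)^0 * (-5) * (3) * (389/15) = -389  (0 row swaps -> sign +1)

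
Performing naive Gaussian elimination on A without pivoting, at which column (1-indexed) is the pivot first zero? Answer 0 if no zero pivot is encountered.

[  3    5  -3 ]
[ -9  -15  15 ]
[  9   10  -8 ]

first zero-pivot column = 2

Naive forward elimination:
R2 <- R2 - (-3)*R1:  [ 0  0  6 ]
R3 <- R3 - (3)*R1:  [  0  -5   1 ]
Matrix at this point:
[ 3   5  -3 ]
[ 0   0   6 ]
[ 0  -5   1 ]
Pivot entry (2,2) is zero but row 3 has -5 in column 2 -> naive elimination stops; a row interchange (e.g. R2 <-> R3) would be required here.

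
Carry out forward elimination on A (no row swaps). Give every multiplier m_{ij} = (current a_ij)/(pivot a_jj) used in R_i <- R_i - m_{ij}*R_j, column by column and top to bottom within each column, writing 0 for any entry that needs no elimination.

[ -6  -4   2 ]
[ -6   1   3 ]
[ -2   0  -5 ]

multipliers: 1, 1/3, 4/15

Forward elimination:
R2 <- R2 - (1)*R1:  [ 0  5  1 ]
R3 <- R3 - (1/3)*R1:  [     0    4/3  -17/3 ]
R3 <- R3 - (4/15)*R2:  [      0       0  -89/15 ]
Multipliers (in order of application): m_{21} = 1, m_{31} = 1/3, m_{32} = 4/15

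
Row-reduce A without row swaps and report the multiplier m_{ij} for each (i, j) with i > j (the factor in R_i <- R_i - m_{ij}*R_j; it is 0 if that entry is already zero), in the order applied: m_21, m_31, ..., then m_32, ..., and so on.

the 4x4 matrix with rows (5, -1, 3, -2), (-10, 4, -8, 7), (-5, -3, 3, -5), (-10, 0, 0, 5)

Forward elimination:
R2 <- R2 - (-2)*R1:  [  0   2  -2   3 ]
R3 <- R3 - (-1)*R1:  [  0  -4   6  -7 ]
R4 <- R4 - (-2)*R1:  [  0  -2   6   1 ]
R3 <- R3 - (-2)*R2:  [  0   0   2  -1 ]
R4 <- R4 - (-1)*R2:  [ 0  0  4  4 ]
R4 <- R4 - (2)*R3:  [ 0  0  0  6 ]
Multipliers (in order of application): m_{21} = -2, m_{31} = -1, m_{41} = -2, m_{32} = -2, m_{42} = -1, m_{43} = 2

multipliers: -2, -1, -2, -2, -1, 2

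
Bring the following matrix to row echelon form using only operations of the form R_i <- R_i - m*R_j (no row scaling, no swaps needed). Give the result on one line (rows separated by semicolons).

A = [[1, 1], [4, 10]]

Forward elimination:
R2 <- R2 - (4)*R1:  [ 0  6 ]
Row echelon form:
[ 1  1 ]
[ 0  6 ]

REF = [1 1; 0 6]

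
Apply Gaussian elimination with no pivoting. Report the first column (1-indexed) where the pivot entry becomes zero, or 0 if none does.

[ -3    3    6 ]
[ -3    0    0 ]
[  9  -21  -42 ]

first zero-pivot column = 3

Naive forward elimination:
R2 <- R2 - (1)*R1:  [  0  -3  -6 ]
R3 <- R3 - (-3)*R1:  [   0  -12  -24 ]
R3 <- R3 - (4)*R2:  [ 0  0  0 ]
Matrix at this point:
[ -3   3   6 ]
[  0  -3  -6 ]
[  0   0   0 ]
Pivot entry (3,3) in the last row is zero and there are no rows below to swap with -> zero pivot in column 3 (A is singular).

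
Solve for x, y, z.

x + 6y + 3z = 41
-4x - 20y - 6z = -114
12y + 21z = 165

(-4, 5, 5)

Forward elimination on [A|b]:
R2 <- R2 - (-4)*R1:  [  0   4   6  50 ]
R3 <- R3 - (3)*R2:  [  0   0   3  15 ]
Row echelon form:
[ 1  6  3  |  41 ]
[ 0  4  6  |  50 ]
[ 0  0  3  |  15 ]
Back-substitution:
z = (15) / 3 = 5
y = (50 - (6)*(5)) / 4 = 5
x = (41 - (6)*(5) - (3)*(5)) / 1 = -4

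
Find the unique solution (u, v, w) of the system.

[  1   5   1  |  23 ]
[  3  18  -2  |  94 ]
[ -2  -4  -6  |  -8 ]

Forward elimination on [A|b]:
R2 <- R2 - (3)*R1:  [  0   3  -5  25 ]
R3 <- R3 - (-2)*R1:  [  0   6  -4  38 ]
R3 <- R3 - (2)*R2:  [   0    0    6  -12 ]
Row echelon form:
[ 1  5   1  |   23 ]
[ 0  3  -5  |   25 ]
[ 0  0   6  |  -12 ]
Back-substitution:
w = (-12) / 6 = -2
v = (25 - (-5)*(-2)) / 3 = 5
u = (23 - (5)*(5) - (1)*(-2)) / 1 = 0

(0, 5, -2)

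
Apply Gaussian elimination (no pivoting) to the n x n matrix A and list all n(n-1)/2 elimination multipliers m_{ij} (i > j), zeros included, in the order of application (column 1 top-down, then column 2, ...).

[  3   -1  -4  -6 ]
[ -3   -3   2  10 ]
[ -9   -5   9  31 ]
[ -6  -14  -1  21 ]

Forward elimination:
R2 <- R2 - (-1)*R1:  [  0  -4  -2   4 ]
R3 <- R3 - (-3)*R1:  [  0  -8  -3  13 ]
R4 <- R4 - (-2)*R1:  [   0  -16   -9    9 ]
R3 <- R3 - (2)*R2:  [ 0  0  1  5 ]
R4 <- R4 - (4)*R2:  [  0   0  -1  -7 ]
R4 <- R4 - (-1)*R3:  [  0   0   0  -2 ]
Multipliers (in order of application): m_{21} = -1, m_{31} = -3, m_{41} = -2, m_{32} = 2, m_{42} = 4, m_{43} = -1

multipliers: -1, -3, -2, 2, 4, -1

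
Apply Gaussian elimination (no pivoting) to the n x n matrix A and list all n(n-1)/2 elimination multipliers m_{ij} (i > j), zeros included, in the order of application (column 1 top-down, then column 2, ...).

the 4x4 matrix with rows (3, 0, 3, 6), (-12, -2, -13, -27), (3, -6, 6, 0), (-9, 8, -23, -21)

multipliers: -4, 1, -3, 3, -4, -3

Forward elimination:
R2 <- R2 - (-4)*R1:  [  0  -2  -1  -3 ]
R3 <- R3 - (1)*R1:  [  0  -6   3  -6 ]
R4 <- R4 - (-3)*R1:  [   0    8  -14   -3 ]
R3 <- R3 - (3)*R2:  [ 0  0  6  3 ]
R4 <- R4 - (-4)*R2:  [   0    0  -18  -15 ]
R4 <- R4 - (-3)*R3:  [  0   0   0  -6 ]
Multipliers (in order of application): m_{21} = -4, m_{31} = 1, m_{41} = -3, m_{32} = 3, m_{42} = -4, m_{43} = -3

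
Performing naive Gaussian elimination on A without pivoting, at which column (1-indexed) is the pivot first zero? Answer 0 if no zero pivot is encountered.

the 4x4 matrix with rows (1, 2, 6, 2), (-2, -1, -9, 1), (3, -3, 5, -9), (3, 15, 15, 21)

first zero-pivot column = 4

Naive forward elimination:
R2 <- R2 - (-2)*R1:  [ 0  3  3  5 ]
R3 <- R3 - (3)*R1:  [   0   -9  -13  -15 ]
R4 <- R4 - (3)*R1:  [  0   9  -3  15 ]
R3 <- R3 - (-3)*R2:  [  0   0  -4   0 ]
R4 <- R4 - (3)*R2:  [   0    0  -12    0 ]
R4 <- R4 - (3)*R3:  [ 0  0  0  0 ]
Matrix at this point:
[ 1  2   6  2 ]
[ 0  3   3  5 ]
[ 0  0  -4  0 ]
[ 0  0   0  0 ]
Pivot entry (4,4) in the last row is zero and there are no rows below to swap with -> zero pivot in column 4 (A is singular).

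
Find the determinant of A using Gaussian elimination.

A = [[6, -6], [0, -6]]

det(A) = -36

Forward elimination:
Upper-triangular form:
[ 6  -6 ]
[ 0  -6 ]
det(A) = (-1)^0 * (6) * (-6) = -36  (0 row swaps -> sign +1)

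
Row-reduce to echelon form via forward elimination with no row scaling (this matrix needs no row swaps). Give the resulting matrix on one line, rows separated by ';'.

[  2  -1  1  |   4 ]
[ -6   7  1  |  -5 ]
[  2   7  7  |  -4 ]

REF = [2 -1 1 4; 0 4 4 7; 0 0 -2 -22]

Forward elimination:
R2 <- R2 - (-3)*R1:  [ 0  4  4  7 ]
R3 <- R3 - (1)*R1:  [  0   8   6  -8 ]
R3 <- R3 - (2)*R2:  [   0    0   -2  -22 ]
Row echelon form:
[ 2  -1   1  |    4 ]
[ 0   4   4  |    7 ]
[ 0   0  -2  |  -22 ]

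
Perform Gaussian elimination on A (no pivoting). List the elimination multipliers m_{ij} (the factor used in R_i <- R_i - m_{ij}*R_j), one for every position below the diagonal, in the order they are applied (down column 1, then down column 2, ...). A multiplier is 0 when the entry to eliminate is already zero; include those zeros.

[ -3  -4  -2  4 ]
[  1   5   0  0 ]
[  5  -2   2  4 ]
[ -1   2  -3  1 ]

Forward elimination:
R2 <- R2 - (-1/3)*R1:  [    0  11/3  -2/3   4/3 ]
R3 <- R3 - (-5/3)*R1:  [     0  -26/3   -4/3   32/3 ]
R4 <- R4 - (1/3)*R1:  [    0  10/3  -7/3  -1/3 ]
R3 <- R3 - (-26/11)*R2:  [      0       0  -32/11  152/11 ]
R4 <- R4 - (10/11)*R2:  [      0       0  -19/11  -17/11 ]
R4 <- R4 - (19/32)*R3:  [     0      0      0  -39/4 ]
Multipliers (in order of application): m_{21} = -1/3, m_{31} = -5/3, m_{41} = 1/3, m_{32} = -26/11, m_{42} = 10/11, m_{43} = 19/32

multipliers: -1/3, -5/3, 1/3, -26/11, 10/11, 19/32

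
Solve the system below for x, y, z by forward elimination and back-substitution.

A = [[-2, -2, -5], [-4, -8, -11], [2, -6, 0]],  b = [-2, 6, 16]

Forward elimination on [A|b]:
R2 <- R2 - (2)*R1:  [  0  -4  -1  10 ]
R3 <- R3 - (-1)*R1:  [  0  -8  -5  14 ]
R3 <- R3 - (2)*R2:  [  0   0  -3  -6 ]
Row echelon form:
[ -2  -2  -5  |  -2 ]
[  0  -4  -1  |  10 ]
[  0   0  -3  |  -6 ]
Back-substitution:
z = (-6) / -3 = 2
y = (10 - (-1)*(2)) / -4 = -3
x = (-2 - (-2)*(-3) - (-5)*(2)) / -2 = -1

(-1, -3, 2)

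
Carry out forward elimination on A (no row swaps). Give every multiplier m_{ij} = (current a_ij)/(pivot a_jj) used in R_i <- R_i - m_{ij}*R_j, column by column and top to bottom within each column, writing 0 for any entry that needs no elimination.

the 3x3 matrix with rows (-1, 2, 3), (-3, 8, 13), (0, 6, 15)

Forward elimination:
R2 <- R2 - (3)*R1:  [ 0  2  4 ]
R3: entry in column 1 is already 0 -> m_{31} = 0 (no row operation needed)
R3 <- R3 - (3)*R2:  [ 0  0  3 ]
Multipliers (in order of application): m_{21} = 3, m_{31} = 0, m_{32} = 3

multipliers: 3, 0, 3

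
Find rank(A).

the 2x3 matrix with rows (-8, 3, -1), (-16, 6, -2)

Row reduction:
R2 <- R2 - (2)*R1:  [ 0  0  0 ]
Row echelon form:
[ -8  3  -1 ]
[  0  0   0 ]
Nonzero rows / pivot columns: 1

rank(A) = 1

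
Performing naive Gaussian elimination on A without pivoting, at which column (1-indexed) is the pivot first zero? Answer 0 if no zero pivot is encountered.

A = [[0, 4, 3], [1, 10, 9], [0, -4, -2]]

Naive forward elimination:
Pivot entry (1,1) is zero but row 2 has 1 in column 1 -> naive elimination stops; a row interchange (e.g. R1 <-> R2) would be required here.

first zero-pivot column = 1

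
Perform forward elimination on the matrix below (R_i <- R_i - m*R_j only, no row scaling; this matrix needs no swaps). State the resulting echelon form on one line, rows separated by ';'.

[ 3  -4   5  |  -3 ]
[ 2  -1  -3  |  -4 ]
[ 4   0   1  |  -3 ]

REF = [3 -4 5 -3; 0 5/3 -19/3 -2; 0 0 73/5 37/5]

Forward elimination:
R2 <- R2 - (2/3)*R1:  [     0    5/3  -19/3     -2 ]
R3 <- R3 - (4/3)*R1:  [     0   16/3  -17/3      1 ]
R3 <- R3 - (16/5)*R2:  [    0     0  73/5  37/5 ]
Row echelon form:
[ 3   -4      5  |    -3 ]
[ 0  5/3  -19/3  |    -2 ]
[ 0    0   73/5  |  37/5 ]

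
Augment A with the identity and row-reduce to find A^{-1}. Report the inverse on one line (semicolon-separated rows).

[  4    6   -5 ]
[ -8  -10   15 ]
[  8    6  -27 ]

Gauss-Jordan on [A | I]:
R1 <- (1/4)*R1:  [    1   3/2  -5/4  |   1/4     0     0 ]
R2 <- R2 - (-8)*R1:  [ 0  2  5  |  2  1  0 ]
R3 <- R3 - (8)*R1:  [   0   -6  -17  |   -2    0    1 ]
R2 <- (1/2)*R2:  [   0    1  5/2  |    1  1/2    0 ]
R1 <- R1 - (3/2)*R2:  [    1     0    -5  |  -5/4  -3/4     0 ]
R3 <- R3 - (-6)*R2:  [  0   0  -2  |   4   3   1 ]
R3 <- (1/-2)*R3:  [    0     0     1  |    -2  -3/2  -1/2 ]
R1 <- R1 - (-5)*R3:  [     1      0      0  |  -45/4  -33/4   -5/2 ]
R2 <- R2 - (5/2)*R3:  [    0     1     0  |     6  17/4   5/4 ]
Right block of [I | A^{-1}] is the inverse:
[ -45/4  -33/4  -5/2 ]
[     6   17/4   5/4 ]
[    -2   -3/2  -1/2 ]

inverse = [-45/4 -33/4 -5/2; 6 17/4 5/4; -2 -3/2 -1/2]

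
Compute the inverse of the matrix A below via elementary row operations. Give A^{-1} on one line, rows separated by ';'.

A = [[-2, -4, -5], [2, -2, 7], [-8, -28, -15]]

inverse = [113/6 20/3 -19/6; -13/6 -5/6 1/3; -6 -2 1]

Gauss-Jordan on [A | I]:
R1 <- (1/-2)*R1:  [    1     2   5/2  |  -1/2     0     0 ]
R2 <- R2 - (2)*R1:  [  0  -6   2  |   1   1   0 ]
R3 <- R3 - (-8)*R1:  [   0  -12    5  |   -4    0    1 ]
R2 <- (1/-6)*R2:  [    0     1  -1/3  |  -1/6  -1/6     0 ]
R1 <- R1 - (2)*R2:  [    1     0  19/6  |  -1/6   1/3     0 ]
R3 <- R3 - (-12)*R2:  [  0   0   1  |  -6  -2   1 ]
R1 <- R1 - (19/6)*R3:  [     1      0      0  |  113/6   20/3  -19/6 ]
R2 <- R2 - (-1/3)*R3:  [     0      1      0  |  -13/6   -5/6    1/3 ]
Right block of [I | A^{-1}] is the inverse:
[ 113/6  20/3  -19/6 ]
[ -13/6  -5/6    1/3 ]
[    -6    -2      1 ]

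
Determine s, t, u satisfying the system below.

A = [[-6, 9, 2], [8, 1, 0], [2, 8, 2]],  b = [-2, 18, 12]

Forward elimination on [A|b]:
R2 <- R2 - (-4/3)*R1:  [    0    13   8/3  46/3 ]
R3 <- R3 - (-1/3)*R1:  [    0    11   8/3  34/3 ]
R3 <- R3 - (11/13)*R2:  [      0       0   16/39  -64/39 ]
Row echelon form:
[ -6   9      2  |      -2 ]
[  0  13    8/3  |    46/3 ]
[  0   0  16/39  |  -64/39 ]
Back-substitution:
u = (-64/39) / (16/39) = -4
t = (46/3 - (8/3)*(-4)) / 13 = 2
s = (-2 - (9)*(2) - (2)*(-4)) / -6 = 2

(2, 2, -4)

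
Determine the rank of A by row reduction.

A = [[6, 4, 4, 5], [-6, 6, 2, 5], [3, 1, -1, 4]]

Row reduction:
R2 <- R2 - (-1)*R1:  [  0  10   6  10 ]
R3 <- R3 - (1/2)*R1:  [   0   -1   -3  3/2 ]
R3 <- R3 - (-1/10)*R2:  [     0      0  -12/5    5/2 ]
Row echelon form:
[ 6   4      4    5 ]
[ 0  10      6   10 ]
[ 0   0  -12/5  5/2 ]
Nonzero rows / pivot columns: 3

rank(A) = 3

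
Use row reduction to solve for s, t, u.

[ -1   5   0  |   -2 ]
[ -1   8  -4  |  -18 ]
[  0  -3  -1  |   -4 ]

Forward elimination on [A|b]:
R2 <- R2 - (1)*R1:  [   0    3   -4  -16 ]
R3 <- R3 - (-1)*R2:  [   0    0   -5  -20 ]
Row echelon form:
[ -1  5   0  |   -2 ]
[  0  3  -4  |  -16 ]
[  0  0  -5  |  -20 ]
Back-substitution:
u = (-20) / -5 = 4
t = (-16 - (-4)*(4)) / 3 = 0
s = (-2 - (5)*(0)) / -1 = 2

(2, 0, 4)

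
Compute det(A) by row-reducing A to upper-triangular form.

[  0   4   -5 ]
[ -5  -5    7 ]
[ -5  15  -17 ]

Forward elimination:
R1 <-> R2   (pivot in column 1 was zero)
[ -5  -5    7 ]
[  0   4   -5 ]
[ -5  15  -17 ]
R3 <- R3 - (1)*R1:  [   0   20  -24 ]
R3 <- R3 - (5)*R2:  [ 0  0  1 ]
Upper-triangular form:
[ -5  -5   7 ]
[  0   4  -5 ]
[  0   0   1 ]
det(A) = (-1)^1 * (-5) * (4) * (1) = 20  (1 row swap -> sign -1)

det(A) = 20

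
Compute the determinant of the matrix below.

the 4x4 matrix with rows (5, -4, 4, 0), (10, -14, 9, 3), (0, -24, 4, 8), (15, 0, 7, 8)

Forward elimination:
R2 <- R2 - (2)*R1:  [  0  -6   1   3 ]
R4 <- R4 - (3)*R1:  [  0  12  -5   8 ]
R3 <- R3 - (4)*R2:  [  0   0   0  -4 ]
R4 <- R4 - (-2)*R2:  [  0   0  -3  14 ]
R3 <-> R4   (pivot in column 3 was zero)
[ 5  -4   4   0 ]
[ 0  -6   1   3 ]
[ 0   0  -3  14 ]
[ 0   0   0  -4 ]
Upper-triangular form:
[ 5  -4   4   0 ]
[ 0  -6   1   3 ]
[ 0   0  -3  14 ]
[ 0   0   0  -4 ]
det(A) = (-1)^1 * (5) * (-6) * (-3) * (-4) = 360  (1 row swap -> sign -1)

det(A) = 360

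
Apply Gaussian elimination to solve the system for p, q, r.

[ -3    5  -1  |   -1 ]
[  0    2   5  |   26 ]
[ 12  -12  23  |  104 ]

Forward elimination on [A|b]:
R3 <- R3 - (-4)*R1:  [   0    8   19  100 ]
R3 <- R3 - (4)*R2:  [  0   0  -1  -4 ]
Row echelon form:
[ -3  5  -1  |  -1 ]
[  0  2   5  |  26 ]
[  0  0  -1  |  -4 ]
Back-substitution:
r = (-4) / -1 = 4
q = (26 - (5)*(4)) / 2 = 3
p = (-1 - (5)*(3) - (-1)*(4)) / -3 = 4

(4, 3, 4)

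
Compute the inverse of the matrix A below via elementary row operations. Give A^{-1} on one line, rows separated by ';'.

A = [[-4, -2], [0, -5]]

Gauss-Jordan on [A | I]:
R1 <- (1/-4)*R1:  [    1   1/2  |  -1/4     0 ]
R2 <- (1/-5)*R2:  [    0     1  |     0  -1/5 ]
R1 <- R1 - (1/2)*R2:  [    1     0  |  -1/4  1/10 ]
Right block of [I | A^{-1}] is the inverse:
[ -1/4  1/10 ]
[    0  -1/5 ]

inverse = [-1/4 1/10; 0 -1/5]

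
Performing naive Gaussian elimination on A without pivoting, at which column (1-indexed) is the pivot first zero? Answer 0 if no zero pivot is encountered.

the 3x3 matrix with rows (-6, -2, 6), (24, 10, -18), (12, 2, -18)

first zero-pivot column = 3

Naive forward elimination:
R2 <- R2 - (-4)*R1:  [ 0  2  6 ]
R3 <- R3 - (-2)*R1:  [  0  -2  -6 ]
R3 <- R3 - (-1)*R2:  [ 0  0  0 ]
Matrix at this point:
[ -6  -2  6 ]
[  0   2  6 ]
[  0   0  0 ]
Pivot entry (3,3) in the last row is zero and there are no rows below to swap with -> zero pivot in column 3 (A is singular).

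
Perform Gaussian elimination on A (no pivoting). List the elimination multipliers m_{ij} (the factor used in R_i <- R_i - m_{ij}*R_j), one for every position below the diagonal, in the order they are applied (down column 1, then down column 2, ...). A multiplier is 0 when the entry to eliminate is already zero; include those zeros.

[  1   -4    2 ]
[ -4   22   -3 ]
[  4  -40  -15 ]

Forward elimination:
R2 <- R2 - (-4)*R1:  [ 0  6  5 ]
R3 <- R3 - (4)*R1:  [   0  -24  -23 ]
R3 <- R3 - (-4)*R2:  [  0   0  -3 ]
Multipliers (in order of application): m_{21} = -4, m_{31} = 4, m_{32} = -4

multipliers: -4, 4, -4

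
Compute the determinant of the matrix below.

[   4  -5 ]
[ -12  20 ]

det(A) = 20

Forward elimination:
R2 <- R2 - (-3)*R1:  [ 0  5 ]
Upper-triangular form:
[ 4  -5 ]
[ 0   5 ]
det(A) = (-1)^0 * (4) * (5) = 20  (0 row swaps -> sign +1)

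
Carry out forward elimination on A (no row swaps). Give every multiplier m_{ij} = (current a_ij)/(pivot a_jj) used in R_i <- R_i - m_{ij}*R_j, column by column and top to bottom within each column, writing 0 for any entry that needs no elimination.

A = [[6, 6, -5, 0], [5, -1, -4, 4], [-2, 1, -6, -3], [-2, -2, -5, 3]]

Forward elimination:
R2 <- R2 - (5/6)*R1:  [   0   -6  1/6    4 ]
R3 <- R3 - (-1/3)*R1:  [     0      3  -23/3     -3 ]
R4 <- R4 - (-1/3)*R1:  [     0      0  -20/3      3 ]
R3 <- R3 - (-1/2)*R2:  [      0       0  -91/12      -1 ]
R4: entry in column 2 is already 0 -> m_{42} = 0 (no row operation needed)
R4 <- R4 - (80/91)*R3:  [      0       0       0  353/91 ]
Multipliers (in order of application): m_{21} = 5/6, m_{31} = -1/3, m_{41} = -1/3, m_{32} = -1/2, m_{42} = 0, m_{43} = 80/91

multipliers: 5/6, -1/3, -1/3, -1/2, 0, 80/91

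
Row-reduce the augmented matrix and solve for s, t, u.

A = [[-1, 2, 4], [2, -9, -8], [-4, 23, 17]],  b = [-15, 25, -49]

Forward elimination on [A|b]:
R2 <- R2 - (-2)*R1:  [  0  -5   0  -5 ]
R3 <- R3 - (4)*R1:  [  0  15   1  11 ]
R3 <- R3 - (-3)*R2:  [  0   0   1  -4 ]
Row echelon form:
[ -1   2  4  |  -15 ]
[  0  -5  0  |   -5 ]
[  0   0  1  |   -4 ]
Back-substitution:
u = (-4) / 1 = -4
t = (-5) / -5 = 1
s = (-15 - (2)*(1) - (4)*(-4)) / -1 = 1

(1, 1, -4)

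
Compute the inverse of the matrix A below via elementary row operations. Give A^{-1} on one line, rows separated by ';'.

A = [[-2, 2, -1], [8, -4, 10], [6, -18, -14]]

inverse = [-59/2 -23/4 -2; -43/2 -17/4 -3/2; 15 3 1]

Gauss-Jordan on [A | I]:
R1 <- (1/-2)*R1:  [    1    -1   1/2  |  -1/2     0     0 ]
R2 <- R2 - (8)*R1:  [ 0  4  6  |  4  1  0 ]
R3 <- R3 - (6)*R1:  [   0  -12  -17  |    3    0    1 ]
R2 <- (1/4)*R2:  [   0    1  3/2  |    1  1/4    0 ]
R1 <- R1 - (-1)*R2:  [   1    0    2  |  1/2  1/4    0 ]
R3 <- R3 - (-12)*R2:  [  0   0   1  |  15   3   1 ]
R1 <- R1 - (2)*R3:  [     1      0      0  |  -59/2  -23/4     -2 ]
R2 <- R2 - (3/2)*R3:  [     0      1      0  |  -43/2  -17/4   -3/2 ]
Right block of [I | A^{-1}] is the inverse:
[ -59/2  -23/4    -2 ]
[ -43/2  -17/4  -3/2 ]
[    15      3     1 ]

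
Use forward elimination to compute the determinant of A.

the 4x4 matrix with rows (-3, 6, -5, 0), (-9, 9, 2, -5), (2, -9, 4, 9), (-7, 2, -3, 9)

det(A) = 739

Forward elimination:
R2 <- R2 - (3)*R1:  [  0  -9  17  -5 ]
R3 <- R3 - (-2/3)*R1:  [   0   -5  2/3    9 ]
R4 <- R4 - (7/3)*R1:  [    0   -12  26/3     9 ]
R3 <- R3 - (5/9)*R2:  [     0      0  -79/9  106/9 ]
R4 <- R4 - (4/3)*R2:  [    0     0   -14  47/3 ]
R4 <- R4 - (126/79)*R3:  [        0         0         0  -739/237 ]
Upper-triangular form:
[ -3   6     -5         0 ]
[  0  -9     17        -5 ]
[  0   0  -79/9     106/9 ]
[  0   0      0  -739/237 ]
det(A) = (-1)^0 * (-3) * (-9) * (-79/9) * (-739/237) = 739  (0 row swaps -> sign +1)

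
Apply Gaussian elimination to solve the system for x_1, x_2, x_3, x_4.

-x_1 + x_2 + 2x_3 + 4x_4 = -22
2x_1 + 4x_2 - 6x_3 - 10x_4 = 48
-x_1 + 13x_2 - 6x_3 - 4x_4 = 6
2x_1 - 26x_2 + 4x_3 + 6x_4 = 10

Forward elimination on [A|b]:
R2 <- R2 - (-2)*R1:  [  0   6  -2  -2   4 ]
R3 <- R3 - (1)*R1:  [  0  12  -8  -8  28 ]
R4 <- R4 - (-2)*R1:  [   0  -24    8   14  -34 ]
R3 <- R3 - (2)*R2:  [  0   0  -4  -4  20 ]
R4 <- R4 - (-4)*R2:  [   0    0    0    6  -18 ]
Row echelon form:
[ -1  1   2   4  |  -22 ]
[  0  6  -2  -2  |    4 ]
[  0  0  -4  -4  |   20 ]
[  0  0   0   6  |  -18 ]
Back-substitution:
x_4 = (-18) / 6 = -3
x_3 = (20 - (-4)*(-3)) / -4 = -2
x_2 = (4 - (-2)*(-2) - (-2)*(-3)) / 6 = -1
x_1 = (-22 - (1)*(-1) - (2)*(-2) - (4)*(-3)) / -1 = 5

(5, -1, -2, -3)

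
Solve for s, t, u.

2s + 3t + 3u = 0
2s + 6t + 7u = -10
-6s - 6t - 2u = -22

Forward elimination on [A|b]:
R2 <- R2 - (1)*R1:  [   0    3    4  -10 ]
R3 <- R3 - (-3)*R1:  [   0    3    7  -22 ]
R3 <- R3 - (1)*R2:  [   0    0    3  -12 ]
Row echelon form:
[ 2  3  3  |    0 ]
[ 0  3  4  |  -10 ]
[ 0  0  3  |  -12 ]
Back-substitution:
u = (-12) / 3 = -4
t = (-10 - (4)*(-4)) / 3 = 2
s = (0 - (3)*(2) - (3)*(-4)) / 2 = 3

(3, 2, -4)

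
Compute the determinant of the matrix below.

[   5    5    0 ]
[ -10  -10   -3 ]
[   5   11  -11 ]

Forward elimination:
R2 <- R2 - (-2)*R1:  [  0   0  -3 ]
R3 <- R3 - (1)*R1:  [   0    6  -11 ]
R2 <-> R3   (pivot in column 2 was zero)
[ 5  5    0 ]
[ 0  6  -11 ]
[ 0  0   -3 ]
Upper-triangular form:
[ 5  5    0 ]
[ 0  6  -11 ]
[ 0  0   -3 ]
det(A) = (-1)^1 * (5) * (6) * (-3) = 90  (1 row swap -> sign -1)

det(A) = 90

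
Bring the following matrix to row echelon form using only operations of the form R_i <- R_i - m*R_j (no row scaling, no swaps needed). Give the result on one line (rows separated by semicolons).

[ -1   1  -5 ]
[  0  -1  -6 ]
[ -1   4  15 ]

Forward elimination:
R3 <- R3 - (1)*R1:  [  0   3  20 ]
R3 <- R3 - (-3)*R2:  [ 0  0  2 ]
Row echelon form:
[ -1   1  -5 ]
[  0  -1  -6 ]
[  0   0   2 ]

REF = [-1 1 -5; 0 -1 -6; 0 0 2]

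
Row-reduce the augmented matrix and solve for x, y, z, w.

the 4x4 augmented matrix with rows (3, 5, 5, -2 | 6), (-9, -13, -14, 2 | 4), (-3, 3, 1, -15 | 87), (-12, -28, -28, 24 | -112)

(-3, 1, 0, -5)

Forward elimination on [A|b]:
R2 <- R2 - (-3)*R1:  [  0   2   1  -4  22 ]
R3 <- R3 - (-1)*R1:  [   0    8    6  -17   93 ]
R4 <- R4 - (-4)*R1:  [   0   -8   -8   16  -88 ]
R3 <- R3 - (4)*R2:  [  0   0   2  -1   5 ]
R4 <- R4 - (-4)*R2:  [  0   0  -4   0   0 ]
R4 <- R4 - (-2)*R3:  [  0   0   0  -2  10 ]
Row echelon form:
[ 3  5  5  -2  |   6 ]
[ 0  2  1  -4  |  22 ]
[ 0  0  2  -1  |   5 ]
[ 0  0  0  -2  |  10 ]
Back-substitution:
w = (10) / -2 = -5
z = (5 - (-1)*(-5)) / 2 = 0
y = (22 - (1)*(0) - (-4)*(-5)) / 2 = 1
x = (6 - (5)*(1) - (5)*(0) - (-2)*(-5)) / 3 = -3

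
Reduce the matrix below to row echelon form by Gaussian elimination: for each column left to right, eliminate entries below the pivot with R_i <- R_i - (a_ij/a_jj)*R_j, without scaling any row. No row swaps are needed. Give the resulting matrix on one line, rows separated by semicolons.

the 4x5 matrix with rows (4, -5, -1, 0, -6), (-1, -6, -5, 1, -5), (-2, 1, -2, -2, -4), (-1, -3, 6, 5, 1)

REF = [4 -5 -1 0 -6; 0 -29/4 -21/4 1 -13/2; 0 0 -41/29 -64/29 -164/29; 0 0 0 -384/41 -32]

Forward elimination:
R2 <- R2 - (-1/4)*R1:  [     0  -29/4  -21/4      1  -13/2 ]
R3 <- R3 - (-1/2)*R1:  [    0  -3/2  -5/2    -2    -7 ]
R4 <- R4 - (-1/4)*R1:  [     0  -17/4   23/4      5   -1/2 ]
R3 <- R3 - (6/29)*R2:  [       0        0   -41/29   -64/29  -164/29 ]
R4 <- R4 - (17/29)*R2:  [      0       0  256/29  128/29   96/29 ]
R4 <- R4 - (-256/41)*R3:  [       0        0        0  -384/41      -32 ]
Row echelon form:
[ 4     -5      -1        0       -6 ]
[ 0  -29/4   -21/4        1    -13/2 ]
[ 0      0  -41/29   -64/29  -164/29 ]
[ 0      0       0  -384/41      -32 ]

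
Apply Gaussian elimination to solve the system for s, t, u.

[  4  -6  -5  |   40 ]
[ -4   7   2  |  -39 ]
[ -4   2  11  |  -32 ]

(0, -5, -2)

Forward elimination on [A|b]:
R2 <- R2 - (-1)*R1:  [  0   1  -3   1 ]
R3 <- R3 - (-1)*R1:  [  0  -4   6   8 ]
R3 <- R3 - (-4)*R2:  [  0   0  -6  12 ]
Row echelon form:
[ 4  -6  -5  |  40 ]
[ 0   1  -3  |   1 ]
[ 0   0  -6  |  12 ]
Back-substitution:
u = (12) / -6 = -2
t = (1 - (-3)*(-2)) / 1 = -5
s = (40 - (-6)*(-5) - (-5)*(-2)) / 4 = 0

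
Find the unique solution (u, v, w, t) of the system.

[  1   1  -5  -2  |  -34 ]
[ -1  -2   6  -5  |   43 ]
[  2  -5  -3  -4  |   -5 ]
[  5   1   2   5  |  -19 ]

Forward elimination on [A|b]:
R2 <- R2 - (-1)*R1:  [  0  -1   1  -7   9 ]
R3 <- R3 - (2)*R1:  [  0  -7   7   0  63 ]
R4 <- R4 - (5)*R1:  [   0   -4   27   15  151 ]
R3 <- R3 - (7)*R2:  [  0   0   0  49   0 ]
R4 <- R4 - (4)*R2:  [   0    0   23   43  115 ]
R3 <-> R4   (pivot in column 3 was zero)
[ 1   1  -5  -2  -34 ]
[ 0  -1   1  -7    9 ]
[ 0   0  23  43  115 ]
[ 0   0   0  49    0 ]
Row echelon form:
[ 1   1  -5  -2  |  -34 ]
[ 0  -1   1  -7  |    9 ]
[ 0   0  23  43  |  115 ]
[ 0   0   0  49  |    0 ]
Back-substitution:
t = (0) / 49 = 0
w = (115 - (43)*(0)) / 23 = 5
v = (9 - (1)*(5) - (-7)*(0)) / -1 = -4
u = (-34 - (1)*(-4) - (-5)*(5) - (-2)*(0)) / 1 = -5

(-5, -4, 5, 0)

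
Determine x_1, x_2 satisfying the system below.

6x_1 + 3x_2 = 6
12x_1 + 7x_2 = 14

Forward elimination on [A|b]:
R2 <- R2 - (2)*R1:  [ 0  1  2 ]
Row echelon form:
[ 6  3  |  6 ]
[ 0  1  |  2 ]
Back-substitution:
x_2 = (2) / 1 = 2
x_1 = (6 - (3)*(2)) / 6 = 0

(0, 2)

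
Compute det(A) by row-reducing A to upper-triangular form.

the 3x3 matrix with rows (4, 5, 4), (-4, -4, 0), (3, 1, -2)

Forward elimination:
R2 <- R2 - (-1)*R1:  [ 0  1  4 ]
R3 <- R3 - (3/4)*R1:  [     0  -11/4     -5 ]
R3 <- R3 - (-11/4)*R2:  [ 0  0  6 ]
Upper-triangular form:
[ 4  5  4 ]
[ 0  1  4 ]
[ 0  0  6 ]
det(A) = (-1)^0 * (4) * (1) * (6) = 24  (0 row swaps -> sign +1)

det(A) = 24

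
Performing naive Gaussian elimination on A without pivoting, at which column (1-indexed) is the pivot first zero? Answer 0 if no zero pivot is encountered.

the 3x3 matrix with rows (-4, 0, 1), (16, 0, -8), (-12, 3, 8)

Naive forward elimination:
R2 <- R2 - (-4)*R1:  [  0   0  -4 ]
R3 <- R3 - (3)*R1:  [ 0  3  5 ]
Matrix at this point:
[ -4  0   1 ]
[  0  0  -4 ]
[  0  3   5 ]
Pivot entry (2,2) is zero but row 3 has 3 in column 2 -> naive elimination stops; a row interchange (e.g. R2 <-> R3) would be required here.

first zero-pivot column = 2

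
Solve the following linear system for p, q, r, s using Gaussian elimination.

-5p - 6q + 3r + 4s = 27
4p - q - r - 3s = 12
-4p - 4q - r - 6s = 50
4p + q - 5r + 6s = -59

(-1, -5, 4, -5)

Forward elimination on [A|b]:
R2 <- R2 - (-4/5)*R1:  [     0  -29/5    7/5    1/5  168/5 ]
R3 <- R3 - (4/5)*R1:  [     0    4/5  -17/5  -46/5  142/5 ]
R4 <- R4 - (-4/5)*R1:  [      0   -19/5   -13/5    46/5  -187/5 ]
R3 <- R3 - (-4/29)*R2:  [       0        0   -93/29  -266/29   958/29 ]
R4 <- R4 - (19/29)*R2:  [        0         0   -102/29    263/29  -1723/29 ]
R4 <- R4 - (34/31)*R3:  [        0         0         0    593/31  -2965/31 ]
Row echelon form:
[ -5     -6       3        4  |        27 ]
[  0  -29/5     7/5      1/5  |     168/5 ]
[  0      0  -93/29  -266/29  |    958/29 ]
[  0      0       0   593/31  |  -2965/31 ]
Back-substitution:
s = (-2965/31) / (593/31) = -5
r = (958/29 - (-266/29)*(-5)) / (-93/29) = 4
q = (168/5 - (7/5)*(4) - (1/5)*(-5)) / (-29/5) = -5
p = (27 - (-6)*(-5) - (3)*(4) - (4)*(-5)) / -5 = -1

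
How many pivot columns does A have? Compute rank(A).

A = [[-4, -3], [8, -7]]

Row reduction:
R2 <- R2 - (-2)*R1:  [   0  -13 ]
Row echelon form:
[ -4   -3 ]
[  0  -13 ]
Nonzero rows / pivot columns: 2

rank(A) = 2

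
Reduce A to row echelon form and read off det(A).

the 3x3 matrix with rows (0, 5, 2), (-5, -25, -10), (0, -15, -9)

Forward elimination:
R1 <-> R2   (pivot in column 1 was zero)
[ -5  -25  -10 ]
[  0    5    2 ]
[  0  -15   -9 ]
R3 <- R3 - (-3)*R2:  [  0   0  -3 ]
Upper-triangular form:
[ -5  -25  -10 ]
[  0    5    2 ]
[  0    0   -3 ]
det(A) = (-1)^1 * (-5) * (5) * (-3) = -75  (1 row swap -> sign -1)

det(A) = -75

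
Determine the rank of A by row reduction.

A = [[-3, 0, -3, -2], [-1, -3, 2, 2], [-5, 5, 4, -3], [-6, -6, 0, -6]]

Row reduction:
R2 <- R2 - (1/3)*R1:  [   0   -3    3  8/3 ]
R3 <- R3 - (5/3)*R1:  [   0    5    9  1/3 ]
R4 <- R4 - (2)*R1:  [  0  -6   6  -2 ]
R3 <- R3 - (-5/3)*R2:  [    0     0    14  43/9 ]
R4 <- R4 - (2)*R2:  [     0      0      0  -22/3 ]
Row echelon form:
[ -3   0  -3     -2 ]
[  0  -3   3    8/3 ]
[  0   0  14   43/9 ]
[  0   0   0  -22/3 ]
Nonzero rows / pivot columns: 4

rank(A) = 4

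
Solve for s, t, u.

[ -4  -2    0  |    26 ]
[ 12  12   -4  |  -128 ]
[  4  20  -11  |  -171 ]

Forward elimination on [A|b]:
R2 <- R2 - (-3)*R1:  [   0    6   -4  -50 ]
R3 <- R3 - (-1)*R1:  [    0    18   -11  -145 ]
R3 <- R3 - (3)*R2:  [ 0  0  1  5 ]
Row echelon form:
[ -4  -2   0  |   26 ]
[  0   6  -4  |  -50 ]
[  0   0   1  |    5 ]
Back-substitution:
u = (5) / 1 = 5
t = (-50 - (-4)*(5)) / 6 = -5
s = (26 - (-2)*(-5)) / -4 = -4

(-4, -5, 5)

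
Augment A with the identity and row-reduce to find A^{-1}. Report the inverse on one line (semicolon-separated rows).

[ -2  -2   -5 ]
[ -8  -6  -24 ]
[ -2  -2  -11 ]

inverse = [3/4 -1/2 3/4; -5/3 1/2 -1/3; 1/6 0 -1/6]

Gauss-Jordan on [A | I]:
R1 <- (1/-2)*R1:  [    1     1   5/2  |  -1/2     0     0 ]
R2 <- R2 - (-8)*R1:  [  0   2  -4  |  -4   1   0 ]
R3 <- R3 - (-2)*R1:  [  0   0  -6  |  -1   0   1 ]
R2 <- (1/2)*R2:  [   0    1   -2  |   -2  1/2    0 ]
R1 <- R1 - (1)*R2:  [    1     0   9/2  |   3/2  -1/2     0 ]
R3 <- (1/-6)*R3:  [    0     0     1  |   1/6     0  -1/6 ]
R1 <- R1 - (9/2)*R3:  [    1     0     0  |   3/4  -1/2   3/4 ]
R2 <- R2 - (-2)*R3:  [    0     1     0  |  -5/3   1/2  -1/3 ]
Right block of [I | A^{-1}] is the inverse:
[  3/4  -1/2   3/4 ]
[ -5/3   1/2  -1/3 ]
[  1/6     0  -1/6 ]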